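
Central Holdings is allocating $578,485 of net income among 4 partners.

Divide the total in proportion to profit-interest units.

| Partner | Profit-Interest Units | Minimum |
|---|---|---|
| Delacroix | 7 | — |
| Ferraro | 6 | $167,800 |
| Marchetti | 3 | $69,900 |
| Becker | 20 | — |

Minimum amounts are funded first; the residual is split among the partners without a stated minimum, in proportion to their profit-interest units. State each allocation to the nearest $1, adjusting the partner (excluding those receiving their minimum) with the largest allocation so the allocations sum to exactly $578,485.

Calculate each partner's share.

Delacroix: $88,352 | Ferraro: $167,800 | Marchetti: $69,900 | Becker: $252,433

Fund the minimums — Ferraro $167,800; Marchetti $69,900. Balance $340,785.
Balance split over remaining profit-interest units 27: Delacroix 88,351.67 → $88,352; Becker 252,433.33 → $252,433.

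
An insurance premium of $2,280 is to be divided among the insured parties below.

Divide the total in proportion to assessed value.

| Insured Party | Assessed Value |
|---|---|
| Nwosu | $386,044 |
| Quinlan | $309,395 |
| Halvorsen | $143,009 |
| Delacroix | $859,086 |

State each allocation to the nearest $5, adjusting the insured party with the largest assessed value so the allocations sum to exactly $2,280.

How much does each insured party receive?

Nwosu: $520 · Quinlan: $415 · Halvorsen: $190 · Delacroix: $1,155

Assessed value total: 386,044 + 309,395 + 143,009 + 859,086 = 1,697,534.
Pro-rata amounts: Nwosu 518.51; Quinlan 415.56; Halvorsen 192.08; Delacroix 1,153.86.
After rounding ($5): Nwosu $520; Quinlan $415; Halvorsen $190; Delacroix $1,155. Sum = $2,280.
Sum already equals the total — no adjustment.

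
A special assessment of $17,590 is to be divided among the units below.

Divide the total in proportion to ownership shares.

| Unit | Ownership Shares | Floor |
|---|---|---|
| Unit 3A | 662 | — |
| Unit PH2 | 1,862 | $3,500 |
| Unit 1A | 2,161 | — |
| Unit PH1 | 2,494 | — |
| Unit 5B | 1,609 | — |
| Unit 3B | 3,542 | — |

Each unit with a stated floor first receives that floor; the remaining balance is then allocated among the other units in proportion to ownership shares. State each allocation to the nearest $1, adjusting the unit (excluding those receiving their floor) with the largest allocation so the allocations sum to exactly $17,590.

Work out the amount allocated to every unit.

Unit 3A: $891 | Unit PH2: $3,500 | Unit 1A: $2,909 | Unit PH1: $3,357 | Unit 5B: $2,166 | Unit 3B: $4,767

Fund the minimums — Unit PH2 $3,500. Remaining pool $14,090.
Remaining pool split over remaining ownership shares 10,468: Unit 3A 891.06 → $891; Unit 1A 2,908.72 → $2,909; Unit PH1 3,356.94 → $3,357; Unit 5B 2,165.73 → $2,166; Unit 3B 4,767.56 → $4,768.
Rounding difference −$1 applied to Unit 3B → $4,767.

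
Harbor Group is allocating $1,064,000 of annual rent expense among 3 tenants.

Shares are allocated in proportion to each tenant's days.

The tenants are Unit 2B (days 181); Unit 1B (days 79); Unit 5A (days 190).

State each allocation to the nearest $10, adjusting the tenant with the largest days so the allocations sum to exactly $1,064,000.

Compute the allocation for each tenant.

Combined days = 450.
Unrounded shares: Unit 2B 181/450 × $1,064,000 = 427,964.44; Unit 1B 79/450 × $1,064,000 = 186,791.11; Unit 5A 190/450 × $1,064,000 = 449,244.44.
After rounding ($10): Unit 2B $427,960; Unit 1B $186,790; Unit 5A $449,240. Sum = $1,063,990.
Difference $1,064,000 − $1,063,990 = +$10 applied to largest days (Unit 5A): Unit 5A becomes $449,250.

Unit 2B: $427,960; Unit 1B: $186,790; Unit 5A: $449,250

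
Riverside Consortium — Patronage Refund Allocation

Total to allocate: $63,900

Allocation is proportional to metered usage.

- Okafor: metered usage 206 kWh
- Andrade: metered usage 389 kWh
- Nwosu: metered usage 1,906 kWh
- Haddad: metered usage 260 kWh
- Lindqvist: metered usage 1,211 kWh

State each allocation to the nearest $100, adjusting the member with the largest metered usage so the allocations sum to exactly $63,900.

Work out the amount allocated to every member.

Okafor: $3,300 | Andrade: $6,300 | Nwosu: $30,600 | Haddad: $4,200 | Lindqvist: $19,500

Sum of metered usage: 3,972.
Unrounded shares: Okafor 206/3,972 × $63,900 = 3,314.05; Andrade 389/3,972 × $63,900 = 6,258.08; Nwosu 1,906/3,972 × $63,900 = 30,662.99; Haddad 260/3,972 × $63,900 = 4,182.78; Lindqvist 1,211/3,972 × $63,900 = 19,482.10.
At nearest $100: Okafor $3,300; Andrade $6,300; Nwosu $30,700; Haddad $4,200; Lindqvist $19,500. Sum = $64,000.
Difference $63,900 − $64,000 = −$100 applied to largest metered usage (Nwosu): Nwosu becomes $30,600.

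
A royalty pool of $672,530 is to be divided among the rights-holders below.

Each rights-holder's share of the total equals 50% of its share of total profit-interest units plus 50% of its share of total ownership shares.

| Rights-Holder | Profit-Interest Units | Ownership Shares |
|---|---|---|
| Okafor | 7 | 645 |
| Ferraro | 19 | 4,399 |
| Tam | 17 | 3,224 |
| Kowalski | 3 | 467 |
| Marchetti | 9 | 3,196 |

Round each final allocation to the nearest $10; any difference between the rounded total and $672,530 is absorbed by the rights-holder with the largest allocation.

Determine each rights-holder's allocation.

Okafor: $60,980; Ferraro: $240,150; Tam: $194,800; Kowalski: $31,500; Marchetti: $145,100

Profit-interest units total 55; ownership shares total 11,931.
Composite weights (50% profit-interest units + 50% ownership shares): Okafor 0.0907; Ferraro 0.3571; Tam 0.2897; Kowalski 0.0468; Marchetti 0.2158.
Proportional shares: Okafor 60,976.14; Ferraro 240,146.31; Tam 194,802.13; Kowalski 31,503.72; Marchetti 145,101.70.
At nearest $10: Okafor $60,980; Ferraro $240,150; Tam $194,800; Kowalski $31,500; Marchetti $145,100. Sum = $672,530.
Sum already equals the total — no adjustment.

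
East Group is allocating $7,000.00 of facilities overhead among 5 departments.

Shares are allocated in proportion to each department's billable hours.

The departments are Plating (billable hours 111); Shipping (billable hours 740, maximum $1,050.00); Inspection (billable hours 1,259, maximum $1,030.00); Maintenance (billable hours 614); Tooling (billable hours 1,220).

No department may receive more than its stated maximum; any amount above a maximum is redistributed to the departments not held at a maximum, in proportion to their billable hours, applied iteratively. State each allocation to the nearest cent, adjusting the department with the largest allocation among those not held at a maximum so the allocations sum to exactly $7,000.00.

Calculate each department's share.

Plating: $280.78; Shipping: $1,050.00; Inspection: $1,030.00; Maintenance: $1,553.15; Tooling: $3,086.07

Combined billable hours = 3,944.
Pro-rata shares before constraints: Plating 197.0081; Shipping 1,313.3874; Inspection 2,234.5335; Maintenance 1,089.7566; Tooling 2,165.3144.
Capped: Shipping ($1,050.00), Inspection ($1,030.00); balance $4,920.00 reallocated over remaining billable hours 1,945.
Remaining shares: Plating 280.7815 → $280.78; Maintenance 1,553.1517 → $1,553.15; Tooling 3,086.0668 → $3,086.07.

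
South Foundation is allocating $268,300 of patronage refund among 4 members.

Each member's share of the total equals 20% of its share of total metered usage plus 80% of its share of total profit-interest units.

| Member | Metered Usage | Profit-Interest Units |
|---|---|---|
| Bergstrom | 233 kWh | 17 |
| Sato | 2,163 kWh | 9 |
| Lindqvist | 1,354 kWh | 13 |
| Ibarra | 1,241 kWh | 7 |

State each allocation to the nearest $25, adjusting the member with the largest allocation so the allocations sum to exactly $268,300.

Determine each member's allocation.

Totals — metered usage 4,991, profit-interest units 46.
Blended shares (20% metered usage + 80% profit-interest units): Bergstrom 0.3050; Sato 0.2432; Lindqvist 0.2803; Ibarra 0.1715.
Pro-rata amounts: Bergstrom 81,828.54; Sato 65,249.96; Lindqvist 75,216.46; Ibarra 46,005.04.
At nearest $25: Bergstrom $81,825; Sato $65,250; Lindqvist $75,225; Ibarra $46,000. Sum = $268,300.
Rounded total matches; no reconciliation needed.

Bergstrom: $81,825; Sato: $65,250; Lindqvist: $75,225; Ibarra: $46,000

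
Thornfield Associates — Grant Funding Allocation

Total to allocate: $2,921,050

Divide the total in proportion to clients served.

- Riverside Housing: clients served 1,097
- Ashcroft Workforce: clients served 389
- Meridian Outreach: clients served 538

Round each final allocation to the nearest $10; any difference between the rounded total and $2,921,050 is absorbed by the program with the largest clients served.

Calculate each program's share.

Riverside Housing: $1,583,190; Ashcroft Workforce: $561,410; Meridian Outreach: $776,450

Combined clients served = 2,024.
Pro-rata amounts: Riverside Housing 1,097/2,024 × $2,921,050 = 1,583,197.55; Ashcroft Workforce 389/2,024 × $2,921,050 = 561,407.34; Meridian Outreach 538/2,024 × $2,921,050 = 776,445.11.
After rounding ($10): Riverside Housing $1,583,200; Ashcroft Workforce $561,410; Meridian Outreach $776,450. Sum = $2,921,060.
Difference $2,921,050 − $2,921,060 = −$10 applied to largest clients served (Riverside Housing): Riverside Housing becomes $1,583,190.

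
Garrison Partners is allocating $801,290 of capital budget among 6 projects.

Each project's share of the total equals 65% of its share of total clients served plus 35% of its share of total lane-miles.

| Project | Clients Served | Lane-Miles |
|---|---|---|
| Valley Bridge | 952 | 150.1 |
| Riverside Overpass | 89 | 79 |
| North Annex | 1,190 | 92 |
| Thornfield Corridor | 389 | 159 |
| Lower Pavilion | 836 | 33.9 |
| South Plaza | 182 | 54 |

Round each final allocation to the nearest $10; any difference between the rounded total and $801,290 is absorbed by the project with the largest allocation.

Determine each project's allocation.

Valley Bridge: $210,410 · Riverside Overpass: $51,750 · North Annex: $215,780 · Thornfield Corridor: $134,200 · Lower Pavilion: $136,430 · South Plaza: $52,720

Totals — clients served 3,638, lane-miles 568.
Composite weights (65% clients served + 35% lane-miles): Valley Bridge 0.2626; Riverside Overpass 0.0646; North Annex 0.2693; Thornfield Corridor 0.1675; Lower Pavilion 0.1703; South Plaza 0.0658.
Pro-rata amounts: Valley Bridge 210,406.46; Riverside Overpass 51,748.25; North Annex 215,792.98; Thornfield Corridor 134,198.31; Lower Pavilion 136,425.13; South Plaza 52,718.88.
Rounded to nearest $10: Valley Bridge $210,410; Riverside Overpass $51,750; North Annex $215,790; Thornfield Corridor $134,200; Lower Pavilion $136,430; South Plaza $52,720. Sum = $801,300.
Difference $801,290 − $801,300 = −$10 applied to largest allocation (North Annex): North Annex becomes $215,780.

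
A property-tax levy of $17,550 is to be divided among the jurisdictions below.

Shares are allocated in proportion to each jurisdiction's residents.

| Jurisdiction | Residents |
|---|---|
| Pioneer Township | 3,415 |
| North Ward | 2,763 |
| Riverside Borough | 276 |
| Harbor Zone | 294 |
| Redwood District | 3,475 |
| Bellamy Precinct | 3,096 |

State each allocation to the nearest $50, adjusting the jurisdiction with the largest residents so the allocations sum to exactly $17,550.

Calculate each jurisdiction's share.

Total residents = 13,319.
Raw shares: Pioneer Township 3,415/13,319 × $17,550 = 4,499.83; North Ward 2,763/13,319 × $17,550 = 3,640.71; Riverside Borough 276/13,319 × $17,550 = 363.68; Harbor Zone 294/13,319 × $17,550 = 387.39; Redwood District 3,475/13,319 × $17,550 = 4,578.89; Bellamy Precinct 3,096/13,319 × $17,550 = 4,079.50.
After rounding ($50): Pioneer Township $4,500; North Ward $3,650; Riverside Borough $350; Harbor Zone $400; Redwood District $4,600; Bellamy Precinct $4,100. Sum = $17,600.
Difference $17,550 − $17,600 = −$50 applied to largest residents (Redwood District): Redwood District becomes $4,550.

Pioneer Township: $4,500; North Ward: $3,650; Riverside Borough: $350; Harbor Zone: $400; Redwood District: $4,550; Bellamy Precinct: $4,100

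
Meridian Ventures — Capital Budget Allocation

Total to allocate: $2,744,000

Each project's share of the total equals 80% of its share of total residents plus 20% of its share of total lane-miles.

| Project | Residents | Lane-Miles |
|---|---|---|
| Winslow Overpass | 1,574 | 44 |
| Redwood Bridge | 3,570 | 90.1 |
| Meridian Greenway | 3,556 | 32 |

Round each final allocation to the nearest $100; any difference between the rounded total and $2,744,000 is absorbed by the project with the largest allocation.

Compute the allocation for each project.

Winslow Overpass: $542,500 | Redwood Bridge: $1,198,500 | Meridian Greenway: $1,003,000

Totals — residents 8,700, lane-miles 166.1.
Composite weights (80% residents + 20% lane-miles): Winslow Overpass 0.1977; Redwood Bridge 0.4368; Meridian Greenway 0.3655.
Proportional shares: Winslow Overpass 542,532.06; Redwood Bridge 1,198,482.40; Meridian Greenway 1,002,985.54.
After rounding ($100): Winslow Overpass $542,500; Redwood Bridge $1,198,500; Meridian Greenway $1,003,000. Sum = $2,744,000.
Sum already equals the total — no adjustment.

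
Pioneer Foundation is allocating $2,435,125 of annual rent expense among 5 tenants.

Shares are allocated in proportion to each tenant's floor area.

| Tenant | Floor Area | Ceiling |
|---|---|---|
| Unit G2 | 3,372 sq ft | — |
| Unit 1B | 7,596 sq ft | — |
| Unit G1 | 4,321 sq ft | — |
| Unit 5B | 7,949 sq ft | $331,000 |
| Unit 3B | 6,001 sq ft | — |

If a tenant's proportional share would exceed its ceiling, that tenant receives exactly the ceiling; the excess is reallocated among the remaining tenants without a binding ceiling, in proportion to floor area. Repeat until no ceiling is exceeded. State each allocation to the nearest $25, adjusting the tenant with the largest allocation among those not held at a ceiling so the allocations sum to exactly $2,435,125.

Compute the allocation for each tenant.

Floor area total: 29,239.
Unconstrained shares: Unit G2 280,831.82; Unit 1B 632,621.14; Unit G1 359,867.82; Unit 5B 662,020.20; Unit 3B 499,784.03.
Held at cap: Unit 5B ($331,000); residual $2,104,125 reallocated over remaining floor area 21,290.
Shares after redistribution: Unit G2 333,260.19 → $333,250; Unit 1B 750,724.92 → $750,725; Unit G1 427,051.39 → $427,050; Unit 3B 593,088.50 → $593,100.

Unit G2: $333,250 · Unit 1B: $750,725 · Unit G1: $427,050 · Unit 5B: $331,000 · Unit 3B: $593,100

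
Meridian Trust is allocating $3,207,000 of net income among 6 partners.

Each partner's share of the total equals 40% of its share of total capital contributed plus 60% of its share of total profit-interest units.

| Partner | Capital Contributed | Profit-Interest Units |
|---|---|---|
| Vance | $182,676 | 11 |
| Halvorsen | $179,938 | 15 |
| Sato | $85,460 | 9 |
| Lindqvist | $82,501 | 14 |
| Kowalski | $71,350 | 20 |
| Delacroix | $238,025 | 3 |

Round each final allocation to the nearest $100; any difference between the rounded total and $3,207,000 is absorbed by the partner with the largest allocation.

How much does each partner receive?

Vance: $573,000; Halvorsen: $675,700; Sato: $371,000; Lindqvist: $500,100; Kowalski: $643,500; Delacroix: $443,700

Capital contributed total 839,950; profit-interest units total 72.
Blended shares (40% capital contributed + 60% profit-interest units): Vance 0.1787; Halvorsen 0.2107; Sato 0.1157; Lindqvist 0.1560; Kowalski 0.2006; Delacroix 0.1384.
Pro-rata amounts: Vance 572,963.96; Halvorsen 675,682.39; Sato 371,042.40; Lindqvist 500,148.31; Kowalski 643,468.13; Delacroix 443,694.82.
After rounding ($100): Vance $573,000; Halvorsen $675,700; Sato $371,000; Lindqvist $500,100; Kowalski $643,500; Delacroix $443,700. Sum = $3,207,000.
Rounded total matches; no reconciliation needed.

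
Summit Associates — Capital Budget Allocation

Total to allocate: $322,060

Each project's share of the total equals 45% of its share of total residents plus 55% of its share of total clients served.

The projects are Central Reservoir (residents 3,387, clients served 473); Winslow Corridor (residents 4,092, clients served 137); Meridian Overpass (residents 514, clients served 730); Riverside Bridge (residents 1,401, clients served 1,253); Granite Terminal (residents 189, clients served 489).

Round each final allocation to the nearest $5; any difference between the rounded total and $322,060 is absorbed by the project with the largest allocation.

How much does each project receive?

Totals — residents 9,583, clients served 3,082.
Combined weights (45% residents + 55% clients served): Central Reservoir 0.2435; Winslow Corridor 0.2166; Meridian Overpass 0.1544; Riverside Bridge 0.2894; Granite Terminal 0.0961.
Proportional shares: Central Reservoir 78,407.68; Winslow Corridor 69,758.58; Meridian Overpass 49,728.98; Riverside Bridge 93,201.97; Granite Terminal 30,962.80.
After rounding ($5): Central Reservoir $78,410; Winslow Corridor $69,760; Meridian Overpass $49,730; Riverside Bridge $93,200; Granite Terminal $30,965. Sum = $322,065.
Difference $322,060 − $322,065 = −$5 applied to largest allocation (Riverside Bridge): Riverside Bridge becomes $93,195.

Central Reservoir: $78,410 · Winslow Corridor: $69,760 · Meridian Overpass: $49,730 · Riverside Bridge: $93,195 · Granite Terminal: $30,965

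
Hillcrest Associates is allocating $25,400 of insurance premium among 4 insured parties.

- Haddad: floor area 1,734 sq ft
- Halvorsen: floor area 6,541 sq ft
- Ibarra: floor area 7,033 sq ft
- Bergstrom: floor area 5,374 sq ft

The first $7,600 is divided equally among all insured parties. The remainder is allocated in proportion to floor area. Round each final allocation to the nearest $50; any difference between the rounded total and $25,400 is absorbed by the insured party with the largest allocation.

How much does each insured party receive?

Equal tier: $7,600 ÷ 4 = $1,900 apiece.
Remainder $17,800 by floor area (total 20,682): Haddad 1,492.37 → $1,500; Halvorsen 5,629.52 → $5,650; Ibarra 6,052.96 → $6,050; Bergstrom 4,625.14 → $4,650.
Rounding difference −$50 on remainder applied to Ibarra.
Totals: Haddad $1,900 + $1,500 = $3,400; Halvorsen $1,900 + $5,650 = $7,550; Ibarra $1,900 + $6,000 = $7,900; Bergstrom $1,900 + $4,650 = $6,550.

Haddad: $3,400 | Halvorsen: $7,550 | Ibarra: $7,900 | Bergstrom: $6,550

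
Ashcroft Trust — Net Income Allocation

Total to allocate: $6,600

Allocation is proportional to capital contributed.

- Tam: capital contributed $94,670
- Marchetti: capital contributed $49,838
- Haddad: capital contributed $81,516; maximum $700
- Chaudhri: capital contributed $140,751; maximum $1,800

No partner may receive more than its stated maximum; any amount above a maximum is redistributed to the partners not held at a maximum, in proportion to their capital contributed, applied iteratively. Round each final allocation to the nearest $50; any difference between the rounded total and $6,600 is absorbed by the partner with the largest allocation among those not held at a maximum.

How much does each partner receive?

Sum of capital contributed: 366,775.
Proportional shares (ignoring caps): Tam 1,703.56; Marchetti 896.82; Haddad 1,466.85; Chaudhri 2,532.77.
Capped: Haddad ($700), Chaudhri ($1,800); residual $4,100 reallocated over remaining capital contributed 144,508.
Remaining shares: Tam 2,685.99 → $2,700; Marchetti 1,414.01 → $1,400.

Tam: $2,700; Marchetti: $1,400; Haddad: $700; Chaudhri: $1,800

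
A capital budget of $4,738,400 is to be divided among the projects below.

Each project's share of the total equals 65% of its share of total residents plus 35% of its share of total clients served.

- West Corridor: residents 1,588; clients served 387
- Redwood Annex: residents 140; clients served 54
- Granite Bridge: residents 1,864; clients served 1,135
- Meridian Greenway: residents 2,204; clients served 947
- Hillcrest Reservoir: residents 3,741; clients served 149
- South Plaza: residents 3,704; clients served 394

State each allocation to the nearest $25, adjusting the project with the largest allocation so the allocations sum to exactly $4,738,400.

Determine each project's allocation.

West Corridor: $578,725 · Redwood Annex: $61,775 · Granite Bridge: $1,047,525 · Meridian Greenway: $1,024,900 · Hillcrest Reservoir: $950,775 · South Plaza: $1,074,700

Totals — residents 13,241, clients served 3,066.
Blended shares (65% residents + 35% clients served): West Corridor 0.1221; Redwood Annex 0.0130; Granite Bridge 0.2211; Meridian Greenway 0.2163; Hillcrest Reservoir 0.2007; South Plaza 0.2268.
Unrounded shares: West Corridor 578,714.63; Redwood Annex 61,774.41; Granite Bridge 1,047,517.49; Meridian Greenway 1,024,912.45; Hillcrest Reservoir 950,781.89; South Plaza 1,074,699.14.
Rounded to nearest $25: West Corridor $578,725; Redwood Annex $61,775; Granite Bridge $1,047,525; Meridian Greenway $1,024,900; Hillcrest Reservoir $950,775; South Plaza $1,074,700. Sum = $4,738,400.
Rounded total matches; no reconciliation needed.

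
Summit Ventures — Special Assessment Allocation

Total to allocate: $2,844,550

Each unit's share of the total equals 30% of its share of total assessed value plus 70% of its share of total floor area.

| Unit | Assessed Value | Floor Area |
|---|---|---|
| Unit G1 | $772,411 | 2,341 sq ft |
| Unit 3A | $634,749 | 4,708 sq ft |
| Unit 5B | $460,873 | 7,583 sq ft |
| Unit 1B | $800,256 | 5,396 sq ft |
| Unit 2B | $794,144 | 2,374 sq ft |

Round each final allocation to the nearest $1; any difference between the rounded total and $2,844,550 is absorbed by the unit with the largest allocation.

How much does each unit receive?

Unit G1: $398,450 | Unit 3A: $574,910 | Unit 5B: $787,597 | Unit 1B: $676,854 | Unit 2B: $406,739

Assessed value total 3,462,433; floor area total 22,402.
Blended shares (30% assessed value + 70% floor area): Unit G1 0.1401; Unit 3A 0.2021; Unit 5B 0.2769; Unit 1B 0.2379; Unit 2B 0.1430.
Raw shares: Unit G1 398,449.52; Unit 3A 574,909.82; Unit 5B 787,597.87; Unit 1B 676,853.70; Unit 2B 406,739.10.
After rounding ($1): Unit G1 $398,450; Unit 3A $574,910; Unit 5B $787,598; Unit 1B $676,854; Unit 2B $406,739. Sum = $2,844,551.
Difference $2,844,550 − $2,844,551 = −$1 applied to largest allocation (Unit 5B): Unit 5B becomes $787,597.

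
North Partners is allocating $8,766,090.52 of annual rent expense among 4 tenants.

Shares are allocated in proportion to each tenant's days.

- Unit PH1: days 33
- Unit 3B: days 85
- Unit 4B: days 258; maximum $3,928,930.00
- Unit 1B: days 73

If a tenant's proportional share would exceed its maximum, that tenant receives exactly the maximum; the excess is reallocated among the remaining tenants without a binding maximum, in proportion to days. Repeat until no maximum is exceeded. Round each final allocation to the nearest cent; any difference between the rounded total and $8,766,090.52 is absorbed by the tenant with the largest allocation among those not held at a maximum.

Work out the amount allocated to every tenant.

Unit PH1: $835,739.78 | Unit 3B: $2,152,663.05 | Unit 4B: $3,928,930.00 | Unit 1B: $1,848,757.69

Combined days = 449.
Pro-rata shares before constraints: Unit PH1 644,278.3678; Unit 3B 1,659,504.8869; Unit 4B 5,037,085.4213; Unit 1B 1,425,221.8440.
Held at cap: Unit 4B ($3,928,930.00); remaining pool $4,837,160.52 reallocated over remaining days 191.
Redistributed shares: Unit PH1 835,739.7757 → $835,739.78; Unit 3B 2,152,663.0586 → $2,152,663.06; Unit 1B 1,848,757.6857 → $1,848,757.69.
Rounding difference −$0.01 applied to Unit 3B → $2,152,663.05.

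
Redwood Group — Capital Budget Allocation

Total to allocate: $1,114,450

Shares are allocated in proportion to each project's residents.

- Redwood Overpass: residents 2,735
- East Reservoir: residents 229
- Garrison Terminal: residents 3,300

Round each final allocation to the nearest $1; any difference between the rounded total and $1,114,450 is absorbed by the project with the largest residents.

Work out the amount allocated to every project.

Redwood Overpass: $486,593; East Reservoir: $40,742; Garrison Terminal: $587,115

Combined residents = 2,735 + 229 + 3,300 = 6,264.
Proportional shares: Redwood Overpass 486,593.35; East Reservoir 40,742.19; Garrison Terminal 587,114.46.
Rounded to nearest $1: Redwood Overpass $486,593; East Reservoir $40,742; Garrison Terminal $587,114. Sum = $1,114,449.
Difference $1,114,450 − $1,114,449 = +$1 applied to largest residents (Garrison Terminal): Garrison Terminal becomes $587,115.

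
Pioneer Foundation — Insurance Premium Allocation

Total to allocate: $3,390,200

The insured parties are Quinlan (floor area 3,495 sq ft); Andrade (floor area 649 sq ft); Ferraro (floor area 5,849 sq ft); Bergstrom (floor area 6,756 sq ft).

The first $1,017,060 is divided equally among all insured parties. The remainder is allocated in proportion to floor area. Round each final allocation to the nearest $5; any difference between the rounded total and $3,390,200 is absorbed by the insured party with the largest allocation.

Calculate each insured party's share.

Quinlan: $749,465; Andrade: $346,220; Ferraro: $1,083,000; Bergstrom: $1,211,515

First tranche $1,017,060 split equally: $254,265 each.
Remainder $2,373,140 by floor area (total 16,749): Quinlan 495,201.16 → $495,200; Andrade 91,955.81 → $91,955; Ferraro 828,735.80 → $828,735; Bergstrom 957,247.23 → $957,245.
Rounding difference +$5 on remainder applied to Bergstrom.
Totals: Quinlan $254,265 + $495,200 = $749,465; Andrade $254,265 + $91,955 = $346,220; Ferraro $254,265 + $828,735 = $1,083,000; Bergstrom $254,265 + $957,250 = $1,211,515.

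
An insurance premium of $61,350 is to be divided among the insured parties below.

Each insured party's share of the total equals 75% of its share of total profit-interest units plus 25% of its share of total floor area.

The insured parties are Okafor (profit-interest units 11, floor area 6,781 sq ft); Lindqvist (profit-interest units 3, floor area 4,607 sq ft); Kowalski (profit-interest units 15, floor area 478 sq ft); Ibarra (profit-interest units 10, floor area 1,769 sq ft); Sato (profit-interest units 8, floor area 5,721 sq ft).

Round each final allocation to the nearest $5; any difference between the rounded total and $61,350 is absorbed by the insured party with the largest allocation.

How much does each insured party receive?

Okafor: $16,140 | Lindqvist: $6,590 | Kowalski: $15,065 | Ibarra: $11,190 | Sato: $12,365

Profit-interest units total 47; floor area total 19,356.
Combined weights (75% profit-interest units + 25% floor area): Okafor 0.2631; Lindqvist 0.1074; Kowalski 0.2455; Ibarra 0.1824; Sato 0.2016.
Pro-rata amounts: Okafor 16,142.08; Lindqvist 6,587.51; Kowalski 15,063.60; Ibarra 11,191.63; Sato 12,365.18.
At nearest $5: Okafor $16,140; Lindqvist $6,590; Kowalski $15,065; Ibarra $11,190; Sato $12,365. Sum = $61,350.
No rounding difference to absorb.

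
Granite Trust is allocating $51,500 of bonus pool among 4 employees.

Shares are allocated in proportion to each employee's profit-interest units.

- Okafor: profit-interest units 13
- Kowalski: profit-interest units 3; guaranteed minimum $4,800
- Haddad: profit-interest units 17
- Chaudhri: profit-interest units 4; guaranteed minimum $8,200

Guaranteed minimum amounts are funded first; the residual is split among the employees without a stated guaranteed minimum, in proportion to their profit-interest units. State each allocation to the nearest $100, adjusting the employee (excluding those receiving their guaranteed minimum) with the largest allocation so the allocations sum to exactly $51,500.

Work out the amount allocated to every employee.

Minimums first: Kowalski $4,800; Chaudhri $8,200. Balance $38,500.
Balance split over remaining profit-interest units 30: Okafor 16,683.33 → $16,700; Haddad 21,816.67 → $21,800.

Okafor: $16,700 · Kowalski: $4,800 · Haddad: $21,800 · Chaudhri: $8,200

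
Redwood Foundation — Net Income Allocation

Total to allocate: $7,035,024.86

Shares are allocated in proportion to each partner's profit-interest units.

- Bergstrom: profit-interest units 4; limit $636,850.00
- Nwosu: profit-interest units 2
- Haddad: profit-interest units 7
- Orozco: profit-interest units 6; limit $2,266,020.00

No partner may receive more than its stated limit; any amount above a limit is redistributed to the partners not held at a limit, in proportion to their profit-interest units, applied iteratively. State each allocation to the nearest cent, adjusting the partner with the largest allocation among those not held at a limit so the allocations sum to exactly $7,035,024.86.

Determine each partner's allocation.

Total profit-interest units = 19.
Proportional shares (ignoring caps): Bergstrom 1,481,057.8653; Nwosu 740,528.9326; Haddad 2,591,851.2642; Orozco 2,221,586.7979.
Held at cap: Bergstrom ($636,850.00); residual $6,398,174.86 reallocated over remaining profit-interest units 15.
Held at cap: Orozco ($2,266,020.00); residual $4,132,154.86 reallocated over remaining profit-interest units 9.
Remaining shares: Nwosu 918,256.6356 → $918,256.64; Haddad 3,213,898.2244 → $3,213,898.22.

Bergstrom: $636,850.00; Nwosu: $918,256.64; Haddad: $3,213,898.22; Orozco: $2,266,020.00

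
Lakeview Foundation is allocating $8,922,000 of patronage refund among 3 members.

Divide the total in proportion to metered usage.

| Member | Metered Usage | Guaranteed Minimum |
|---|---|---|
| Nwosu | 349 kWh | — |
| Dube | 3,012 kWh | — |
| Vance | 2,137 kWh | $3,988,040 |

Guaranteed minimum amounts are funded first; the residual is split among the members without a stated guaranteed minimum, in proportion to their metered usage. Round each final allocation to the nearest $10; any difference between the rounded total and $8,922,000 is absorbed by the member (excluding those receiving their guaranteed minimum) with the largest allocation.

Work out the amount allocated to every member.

Nwosu: $512,330 | Dube: $4,421,630 | Vance: $3,988,040

Fund the minimums — Vance $3,988,040. Residual $4,933,960.
Residual split over remaining metered usage 3,361: Nwosu 512,333.25 → $512,330; Dube 4,421,626.75 → $4,421,630.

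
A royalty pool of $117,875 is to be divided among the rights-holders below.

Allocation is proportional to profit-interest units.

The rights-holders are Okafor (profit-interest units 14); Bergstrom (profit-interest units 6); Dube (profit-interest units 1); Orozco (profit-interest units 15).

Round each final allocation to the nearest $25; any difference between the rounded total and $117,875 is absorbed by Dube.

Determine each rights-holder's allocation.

Okafor: $45,850 | Bergstrom: $19,650 | Dube: $3,250 | Orozco: $49,125

Sum of profit-interest units: 36.
Pro-rata amounts: Okafor 14/36 × $117,875 = 45,840.28; Bergstrom 6/36 × $117,875 = 19,645.83; Dube 1/36 × $117,875 = 3,274.31; Orozco 15/36 × $117,875 = 49,114.58.
After rounding ($25): Okafor $45,850; Bergstrom $19,650; Dube $3,275; Orozco $49,125. Sum = $117,900.
Difference $117,875 − $117,900 = −$25 applied to Dube: Dube becomes $3,250.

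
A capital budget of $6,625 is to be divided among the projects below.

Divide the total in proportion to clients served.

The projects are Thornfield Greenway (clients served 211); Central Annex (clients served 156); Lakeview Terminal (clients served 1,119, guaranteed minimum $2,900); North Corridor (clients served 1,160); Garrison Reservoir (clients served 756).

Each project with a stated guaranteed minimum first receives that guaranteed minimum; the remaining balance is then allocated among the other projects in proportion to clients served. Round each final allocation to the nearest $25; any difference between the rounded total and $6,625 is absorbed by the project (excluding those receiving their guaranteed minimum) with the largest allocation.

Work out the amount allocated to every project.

Thornfield Greenway: $350 · Central Annex: $250 · Lakeview Terminal: $2,900 · North Corridor: $1,900 · Garrison Reservoir: $1,225

Guaranteed amounts: Lakeview Terminal $2,900. Residual $3,725.
Residual split over remaining clients served 2,283: Thornfield Greenway 344.27 → $350; Central Annex 254.53 → $250; North Corridor 1,892.69 → $1,900; Garrison Reservoir 1,233.51 → $1,225.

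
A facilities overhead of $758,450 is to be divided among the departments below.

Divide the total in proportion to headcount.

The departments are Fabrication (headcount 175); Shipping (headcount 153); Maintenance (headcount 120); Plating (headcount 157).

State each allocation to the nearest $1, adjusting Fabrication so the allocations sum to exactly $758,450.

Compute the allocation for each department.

Sum of headcount: 605.
Raw shares: Fabrication 175/605 × $758,450 = 219,386.36; Shipping 153/605 × $758,450 = 191,806.36; Maintenance 120/605 × $758,450 = 150,436.36; Plating 157/605 × $758,450 = 196,820.91.
Rounded to nearest $1: Fabrication $219,386; Shipping $191,806; Maintenance $150,436; Plating $196,821. Sum = $758,449.
Difference $758,450 − $758,449 = +$1 applied to Fabrication: Fabrication becomes $219,387.

Fabrication: $219,387; Shipping: $191,806; Maintenance: $150,436; Plating: $196,821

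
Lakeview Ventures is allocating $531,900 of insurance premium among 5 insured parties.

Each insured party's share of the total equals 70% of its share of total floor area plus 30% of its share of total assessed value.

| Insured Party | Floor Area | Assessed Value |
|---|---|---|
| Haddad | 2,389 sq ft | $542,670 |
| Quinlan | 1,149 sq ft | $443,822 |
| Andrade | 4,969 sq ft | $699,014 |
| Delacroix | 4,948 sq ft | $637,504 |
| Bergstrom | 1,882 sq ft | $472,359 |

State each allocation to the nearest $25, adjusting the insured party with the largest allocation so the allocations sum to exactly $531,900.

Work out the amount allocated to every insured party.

Floor area total 15,337; assessed value total 2,795,369.
Blended shares (70% floor area + 30% assessed value): Haddad 0.1673; Quinlan 0.1001; Andrade 0.3018; Delacroix 0.2943; Bergstrom 0.1366.
Pro-rata amounts: Haddad 88,974.37; Quinlan 53,228.80; Andrade 160,532.66; Delacroix 156,511.63; Bergstrom 72,652.53.
After rounding ($25): Haddad $88,975; Quinlan $53,225; Andrade $160,525; Delacroix $156,500; Bergstrom $72,650. Sum = $531,875.
Difference $531,900 − $531,875 = +$25 applied to largest allocation (Andrade): Andrade becomes $160,550.

Haddad: $88,975 | Quinlan: $53,225 | Andrade: $160,550 | Delacroix: $156,500 | Bergstrom: $72,650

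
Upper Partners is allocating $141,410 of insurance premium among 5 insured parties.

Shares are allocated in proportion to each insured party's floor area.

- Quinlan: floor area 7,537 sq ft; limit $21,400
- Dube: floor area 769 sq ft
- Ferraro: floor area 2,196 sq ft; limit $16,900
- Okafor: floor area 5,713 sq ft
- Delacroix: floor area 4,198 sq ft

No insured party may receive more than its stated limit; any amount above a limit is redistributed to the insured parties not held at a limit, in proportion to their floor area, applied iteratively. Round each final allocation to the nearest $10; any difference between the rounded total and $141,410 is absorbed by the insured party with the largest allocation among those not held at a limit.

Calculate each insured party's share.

Combined floor area = 20,413.
Pro-rata shares before constraints: Quinlan 52,212.18; Dube 5,327.21; Ferraro 15,212.68; Okafor 39,576.51; Delacroix 29,081.43.
Cap binds for Quinlan ($21,400); balance $120,010 reallocated over remaining floor area 12,876.
Cap binds for Ferraro ($16,900); balance $103,110 reallocated over remaining floor area 10,680.
Remaining shares: Dube 7,424.31 → $7,420; Okafor 55,156.13 → $55,160; Delacroix 40,529.57 → $40,530.

Quinlan: $21,400 | Dube: $7,420 | Ferraro: $16,900 | Okafor: $55,160 | Delacroix: $40,530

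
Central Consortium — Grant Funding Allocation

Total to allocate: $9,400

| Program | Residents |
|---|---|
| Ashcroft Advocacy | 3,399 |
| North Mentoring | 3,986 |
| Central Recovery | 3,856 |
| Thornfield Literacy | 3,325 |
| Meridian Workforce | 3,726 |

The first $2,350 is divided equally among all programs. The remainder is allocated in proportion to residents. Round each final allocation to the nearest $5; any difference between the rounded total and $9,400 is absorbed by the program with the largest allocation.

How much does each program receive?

Ashcroft Advocacy: $1,780 | North Mentoring: $2,010 | Central Recovery: $1,955 | Thornfield Literacy: $1,750 | Meridian Workforce: $1,905

$2,350 shared equally gives $470 per program.
Remainder $7,050 by residents (total 18,292): Ashcroft Advocacy 1,310.02 → $1,310; North Mentoring 1,536.26 → $1,535; Central Recovery 1,486.16 → $1,485; Thornfield Literacy 1,281.50 → $1,280; Meridian Workforce 1,436.05 → $1,435.
Rounding difference +$5 on remainder applied to North Mentoring.
Totals: Ashcroft Advocacy $470 + $1,310 = $1,780; North Mentoring $470 + $1,540 = $2,010; Central Recovery $470 + $1,485 = $1,955; Thornfield Literacy $470 + $1,280 = $1,750; Meridian Workforce $470 + $1,435 = $1,905.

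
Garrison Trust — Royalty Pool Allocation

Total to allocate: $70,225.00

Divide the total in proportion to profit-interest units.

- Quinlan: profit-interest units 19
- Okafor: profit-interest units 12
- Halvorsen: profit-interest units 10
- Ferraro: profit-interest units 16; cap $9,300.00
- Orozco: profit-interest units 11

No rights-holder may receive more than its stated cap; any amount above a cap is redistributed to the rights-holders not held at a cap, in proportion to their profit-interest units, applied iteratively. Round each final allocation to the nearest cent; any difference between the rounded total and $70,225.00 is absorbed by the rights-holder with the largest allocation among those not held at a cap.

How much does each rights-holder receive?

Quinlan: $22,261.05 | Okafor: $14,059.62 | Halvorsen: $11,716.35 | Ferraro: $9,300.00 | Orozco: $12,887.98

Combined profit-interest units = 68.
Pro-rata shares before constraints: Quinlan 19,621.6912; Okafor 12,392.6471; Halvorsen 10,327.2059; Ferraro 16,523.5294; Orozco 11,359.9265.
Held at cap: Ferraro ($9,300.00); remaining pool $60,925.00 reallocated over remaining profit-interest units 52.
Redistributed shares: Quinlan 22,261.0577 → $22,261.06; Okafor 14,059.6154 → $14,059.62; Halvorsen 11,716.3462 → $11,716.35; Orozco 12,887.9808 → $12,887.98.
Rounding difference −$0.01 applied to Quinlan → $22,261.05.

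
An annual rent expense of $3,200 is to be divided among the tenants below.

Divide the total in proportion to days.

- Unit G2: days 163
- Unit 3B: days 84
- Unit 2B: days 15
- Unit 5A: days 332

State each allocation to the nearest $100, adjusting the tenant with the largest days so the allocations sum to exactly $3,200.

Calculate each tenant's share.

Days total: 163 + 84 + 15 + 332 = 594.
Pro-rata amounts: Unit G2 878.11; Unit 3B 452.53; Unit 2B 80.81; Unit 5A 1,788.55.
At nearest $100: Unit G2 $900; Unit 3B $500; Unit 2B $100; Unit 5A $1,800. Sum = $3,300.
Difference $3,200 − $3,300 = −$100 applied to largest days (Unit 5A): Unit 5A becomes $1,700.

Unit G2: $900 | Unit 3B: $500 | Unit 2B: $100 | Unit 5A: $1,700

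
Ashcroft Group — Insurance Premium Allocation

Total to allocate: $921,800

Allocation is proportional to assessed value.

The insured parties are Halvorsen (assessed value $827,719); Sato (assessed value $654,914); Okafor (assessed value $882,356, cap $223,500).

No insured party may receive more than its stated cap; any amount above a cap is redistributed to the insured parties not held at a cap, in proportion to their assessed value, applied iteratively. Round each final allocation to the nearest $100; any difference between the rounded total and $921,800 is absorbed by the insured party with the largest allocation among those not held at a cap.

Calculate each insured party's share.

Combined assessed value = 2,364,989.
Pro-rata shares before constraints: Halvorsen 322,619.42; Sato 255,265.34; Okafor 343,915.24.
Capped: Okafor ($223,500); balance $698,300 reallocated over remaining assessed value 1,482,633.
Remaining shares: Halvorsen 389,844.40 → $389,800; Sato 308,455.60 → $308,500.

Halvorsen: $389,800; Sato: $308,500; Okafor: $223,500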